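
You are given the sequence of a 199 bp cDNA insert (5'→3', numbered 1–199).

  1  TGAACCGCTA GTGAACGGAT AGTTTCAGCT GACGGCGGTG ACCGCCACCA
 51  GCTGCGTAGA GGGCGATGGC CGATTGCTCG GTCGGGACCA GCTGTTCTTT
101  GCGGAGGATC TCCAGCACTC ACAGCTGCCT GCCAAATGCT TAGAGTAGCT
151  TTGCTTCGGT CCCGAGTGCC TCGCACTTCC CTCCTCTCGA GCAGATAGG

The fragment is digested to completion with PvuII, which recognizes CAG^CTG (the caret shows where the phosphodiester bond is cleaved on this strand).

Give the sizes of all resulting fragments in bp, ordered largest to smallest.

75, 40, 33, 28, 23 bp

PvuII sites (CAGCTG) start at positions 26, 49, 89, 122.
PvuII cuts after base 3 of each site, so after positions 28, 51, 91, 124.
Linear molecule, 4 cuts → 5 fragments:
  1–28 → 28 bp
  29–51 → 23 bp
  52–91 → 40 bp
  92–124 → 33 bp
  125–199 → 75 bp
Sorted largest to smallest: 75, 40, 33, 28, 23 bp.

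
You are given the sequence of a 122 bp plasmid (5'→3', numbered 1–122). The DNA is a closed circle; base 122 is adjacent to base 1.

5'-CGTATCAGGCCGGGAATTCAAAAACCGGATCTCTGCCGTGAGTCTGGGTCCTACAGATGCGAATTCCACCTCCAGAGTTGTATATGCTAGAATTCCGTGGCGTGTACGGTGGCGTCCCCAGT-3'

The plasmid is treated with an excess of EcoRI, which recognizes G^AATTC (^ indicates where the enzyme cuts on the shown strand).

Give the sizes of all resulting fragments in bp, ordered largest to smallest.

47, 46, 29 bp

EcoRI sites (GAATTC) start at positions 14, 61, 90.
EcoRI cuts after the first base of each site, so after positions 14, 61, 90.
Circular molecule, 3 cuts → 3 fragments:
  15–61 → 47 bp
  62–90 → 29 bp
  91–122 then 1–14 → 32 + 14 = 46 bp
Sorted largest to smallest: 47, 46, 29 bp.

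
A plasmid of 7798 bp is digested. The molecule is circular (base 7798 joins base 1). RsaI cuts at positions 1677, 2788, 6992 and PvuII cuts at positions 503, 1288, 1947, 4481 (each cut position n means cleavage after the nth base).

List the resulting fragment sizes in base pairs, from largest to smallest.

Combined cut positions (sorted): 503, 1288, 1677, 1947, 2788, 4481, 6992.
Circular molecule, 7 cuts → 7 fragments:
  1288 − 503 = 785 bp
  1677 − 1288 = 389 bp
  1947 − 1677 = 270 bp
  2788 − 1947 = 841 bp
  4481 − 2788 = 1693 bp
  6992 − 4481 = 2511 bp
  wrap: 7798 − 6992 + 503 = 1309 bp
Sorted largest to smallest: 2511, 1693, 1309, 841, 785, 389, 270 bp.

2511, 1693, 1309, 841, 785, 389, 270 bp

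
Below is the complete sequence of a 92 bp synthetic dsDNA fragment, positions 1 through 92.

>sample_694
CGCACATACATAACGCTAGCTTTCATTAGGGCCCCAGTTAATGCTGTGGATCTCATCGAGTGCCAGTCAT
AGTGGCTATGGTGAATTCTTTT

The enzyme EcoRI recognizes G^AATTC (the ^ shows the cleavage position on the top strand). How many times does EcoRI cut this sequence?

1

GAATTC occurs starting at position 83.
EcoRI cuts at 1 site.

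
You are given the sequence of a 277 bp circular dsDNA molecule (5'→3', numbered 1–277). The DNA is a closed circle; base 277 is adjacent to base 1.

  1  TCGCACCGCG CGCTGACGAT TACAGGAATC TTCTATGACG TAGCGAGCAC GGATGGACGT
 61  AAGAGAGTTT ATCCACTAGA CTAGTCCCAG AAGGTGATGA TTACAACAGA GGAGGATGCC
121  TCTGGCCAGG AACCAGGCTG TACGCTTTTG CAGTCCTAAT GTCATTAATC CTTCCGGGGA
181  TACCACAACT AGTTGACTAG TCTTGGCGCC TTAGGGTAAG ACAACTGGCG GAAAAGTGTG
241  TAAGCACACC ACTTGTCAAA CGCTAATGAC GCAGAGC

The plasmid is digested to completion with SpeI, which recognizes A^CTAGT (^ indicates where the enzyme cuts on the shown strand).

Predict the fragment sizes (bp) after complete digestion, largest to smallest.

SpeI sites (ACTAGT) start at positions 80, 188, 196.
SpeI cuts after the first base of each site, so after positions 80, 188, 196.
Circular molecule, 3 cuts → 3 fragments:
  81–188 → 108 bp
  189–196 → 8 bp
  197–277 then 1–80 → 81 + 80 = 161 bp
Sorted largest to smallest: 161, 108, 8 bp.

161, 108, 8 bp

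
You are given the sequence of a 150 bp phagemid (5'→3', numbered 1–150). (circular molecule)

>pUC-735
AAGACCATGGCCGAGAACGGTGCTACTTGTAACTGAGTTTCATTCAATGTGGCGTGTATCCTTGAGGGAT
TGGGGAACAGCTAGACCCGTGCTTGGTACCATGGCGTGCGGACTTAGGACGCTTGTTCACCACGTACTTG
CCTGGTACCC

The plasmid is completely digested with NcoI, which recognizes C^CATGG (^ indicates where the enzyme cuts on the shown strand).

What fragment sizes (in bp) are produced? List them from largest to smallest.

94, 56 bp

NcoI sites (CCATGG) start at positions 5, 99.
NcoI cuts after the first base of each site, so after positions 5, 99.
Circular molecule, 2 cuts → 2 fragments:
  6–99 → 94 bp
  100–150 then 1–5 → 51 + 5 = 56 bp
Sorted largest to smallest: 94, 56 bp.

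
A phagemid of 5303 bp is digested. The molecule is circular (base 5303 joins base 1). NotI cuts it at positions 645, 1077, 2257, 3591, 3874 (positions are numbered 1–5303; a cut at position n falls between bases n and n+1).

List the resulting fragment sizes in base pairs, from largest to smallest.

Circular molecule, 5 cuts → 5 fragments:
  1077 − 645 = 432 bp
  2257 − 1077 = 1180 bp
  3591 − 2257 = 1334 bp
  3874 − 3591 = 283 bp
  wrap: 5303 − 3874 + 645 = 2074 bp
Sorted largest to smallest: 2074, 1334, 1180, 432, 283 bp.

2074, 1334, 1180, 432, 283 bp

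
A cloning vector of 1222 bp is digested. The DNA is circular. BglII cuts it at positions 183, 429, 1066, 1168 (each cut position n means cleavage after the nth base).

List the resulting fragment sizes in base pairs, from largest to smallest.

637, 246, 237, 102 bp

Circular molecule, 4 cuts → 4 fragments:
  429 − 183 = 246 bp
  1066 − 429 = 637 bp
  1168 − 1066 = 102 bp
  wrap: 1222 − 1168 + 183 = 237 bp
Sorted largest to smallest: 637, 246, 237, 102 bp.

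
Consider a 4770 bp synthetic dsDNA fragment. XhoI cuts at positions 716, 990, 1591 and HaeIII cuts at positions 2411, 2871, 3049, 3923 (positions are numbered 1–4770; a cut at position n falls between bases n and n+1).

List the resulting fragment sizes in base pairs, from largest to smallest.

Combined cut positions (sorted): 716, 990, 1591, 2411, 2871, 3049, 3923.
Linear molecule, 7 cuts → 8 fragments:
  716 − 0 = 716 bp
  990 − 716 = 274 bp
  1591 − 990 = 601 bp
  2411 − 1591 = 820 bp
  2871 − 2411 = 460 bp
  3049 − 2871 = 178 bp
  3923 − 3049 = 874 bp
  4770 − 3923 = 847 bp
Sorted largest to smallest: 874, 847, 820, 716, 601, 460, 274, 178 bp.

874, 847, 820, 716, 601, 460, 274, 178 bp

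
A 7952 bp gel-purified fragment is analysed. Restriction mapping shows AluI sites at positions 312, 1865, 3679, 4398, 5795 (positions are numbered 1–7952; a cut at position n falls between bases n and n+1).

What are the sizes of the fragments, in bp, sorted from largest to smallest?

2157, 1814, 1553, 1397, 719, 312 bp

Linear molecule, 5 cuts → 6 fragments:
  312 − 0 = 312 bp
  1865 − 312 = 1553 bp
  3679 − 1865 = 1814 bp
  4398 − 3679 = 719 bp
  5795 − 4398 = 1397 bp
  7952 − 5795 = 2157 bp
Sorted largest to smallest: 2157, 1814, 1553, 1397, 719, 312 bp.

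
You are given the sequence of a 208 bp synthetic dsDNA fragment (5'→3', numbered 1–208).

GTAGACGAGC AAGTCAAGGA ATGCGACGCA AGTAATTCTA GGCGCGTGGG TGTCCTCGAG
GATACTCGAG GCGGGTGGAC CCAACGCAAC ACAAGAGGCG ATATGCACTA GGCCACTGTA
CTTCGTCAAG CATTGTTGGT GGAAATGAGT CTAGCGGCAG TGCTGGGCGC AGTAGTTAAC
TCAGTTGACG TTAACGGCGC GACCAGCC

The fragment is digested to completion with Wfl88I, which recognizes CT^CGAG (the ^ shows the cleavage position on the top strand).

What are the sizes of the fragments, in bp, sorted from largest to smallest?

142, 56, 10 bp

Wfl88I sites (CTCGAG) start at positions 55, 65.
Wfl88I cuts after base 2 of each site, so after positions 56, 66.
Linear molecule, 2 cuts → 3 fragments:
  1–56 → 56 bp
  57–66 → 10 bp
  67–208 → 142 bp
Sorted largest to smallest: 142, 56, 10 bp.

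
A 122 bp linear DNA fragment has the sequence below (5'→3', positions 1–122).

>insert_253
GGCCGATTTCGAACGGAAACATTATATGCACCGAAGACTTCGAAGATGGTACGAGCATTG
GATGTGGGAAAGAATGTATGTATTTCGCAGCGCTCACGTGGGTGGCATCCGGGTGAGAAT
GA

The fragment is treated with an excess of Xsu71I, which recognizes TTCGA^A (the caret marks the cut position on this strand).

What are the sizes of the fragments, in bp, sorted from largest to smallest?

Xsu71I sites (TTCGAA) start at positions 8, 39.
Xsu71I cuts after base 5 of each site (before the last base), so after positions 12, 43.
Linear molecule, 2 cuts → 3 fragments:
  1–12 → 12 bp
  13–43 → 31 bp
  44–122 → 79 bp
Sorted largest to smallest: 79, 31, 12 bp.

79, 31, 12 bp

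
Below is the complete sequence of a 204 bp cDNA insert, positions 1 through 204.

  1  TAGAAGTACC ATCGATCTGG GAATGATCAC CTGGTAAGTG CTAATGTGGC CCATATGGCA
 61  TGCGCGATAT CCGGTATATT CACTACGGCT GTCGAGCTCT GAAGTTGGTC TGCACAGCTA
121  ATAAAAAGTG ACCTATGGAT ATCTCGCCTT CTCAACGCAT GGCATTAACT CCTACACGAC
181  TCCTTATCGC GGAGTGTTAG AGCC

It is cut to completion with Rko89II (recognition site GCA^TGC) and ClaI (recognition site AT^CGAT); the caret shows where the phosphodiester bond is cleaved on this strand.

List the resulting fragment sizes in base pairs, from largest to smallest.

144, 48, 12 bp

The Rko89II site (GCATGC) starts at position 58.
Rko89II cuts after base 3 of each site, so after position 60.
The ClaI site (ATCGAT) starts at position 11.
ClaI cuts after base 2 of each site, so after position 12.
Combined cut positions: 12, 60.
Linear molecule, 2 cuts → 3 fragments:
  1–12 → 12 bp
  13–60 → 48 bp
  61–204 → 144 bp
Sorted largest to smallest: 144, 48, 12 bp.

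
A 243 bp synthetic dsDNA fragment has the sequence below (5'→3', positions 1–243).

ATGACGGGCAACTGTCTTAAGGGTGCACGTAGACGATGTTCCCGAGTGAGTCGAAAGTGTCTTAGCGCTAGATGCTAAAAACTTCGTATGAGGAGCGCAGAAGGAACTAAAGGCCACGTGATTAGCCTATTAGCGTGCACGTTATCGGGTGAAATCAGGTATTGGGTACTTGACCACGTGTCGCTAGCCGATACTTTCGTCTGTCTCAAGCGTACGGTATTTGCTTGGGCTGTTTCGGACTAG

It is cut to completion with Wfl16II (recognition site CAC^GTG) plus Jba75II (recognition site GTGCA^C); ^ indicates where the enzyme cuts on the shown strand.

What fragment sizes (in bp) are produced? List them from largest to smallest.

Wfl16II sites (CACGTG) start at positions 115, 175.
Wfl16II cuts after base 3 of each site, so after positions 117, 177.
Jba75II sites (GTGCAC) start at positions 23, 135.
Jba75II cuts after base 5 of each site (before the last base), so after positions 27, 139.
Combined cut positions: 27, 117, 139, 177.
Linear molecule, 4 cuts → 5 fragments:
  1–27 → 27 bp
  28–117 → 90 bp
  118–139 → 22 bp
  140–177 → 38 bp
  178–243 → 66 bp
Sorted largest to smallest: 90, 66, 38, 27, 22 bp.

90, 66, 38, 27, 22 bp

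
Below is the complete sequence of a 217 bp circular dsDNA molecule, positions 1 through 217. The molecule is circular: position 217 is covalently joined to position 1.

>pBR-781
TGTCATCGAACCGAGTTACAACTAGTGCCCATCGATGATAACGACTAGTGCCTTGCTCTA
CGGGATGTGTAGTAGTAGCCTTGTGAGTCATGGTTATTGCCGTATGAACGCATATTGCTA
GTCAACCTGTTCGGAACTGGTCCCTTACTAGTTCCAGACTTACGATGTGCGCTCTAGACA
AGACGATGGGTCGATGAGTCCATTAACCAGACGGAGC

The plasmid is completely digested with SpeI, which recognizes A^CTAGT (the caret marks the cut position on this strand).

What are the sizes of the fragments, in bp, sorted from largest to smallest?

SpeI sites (ACTAGT) start at positions 21, 44, 147.
SpeI cuts after the first base of each site, so after positions 21, 44, 147.
Circular molecule, 3 cuts → 3 fragments:
  22–44 → 23 bp
  45–147 → 103 bp
  148–217 then 1–21 → 70 + 21 = 91 bp
Sorted largest to smallest: 103, 91, 23 bp.

103, 91, 23 bp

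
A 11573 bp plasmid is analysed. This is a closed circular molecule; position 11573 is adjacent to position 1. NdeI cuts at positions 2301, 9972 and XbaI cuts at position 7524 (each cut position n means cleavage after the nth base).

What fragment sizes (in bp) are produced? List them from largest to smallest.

Combined cut positions (sorted): 2301, 7524, 9972.
Circular molecule, 3 cuts → 3 fragments:
  7524 − 2301 = 5223 bp
  9972 − 7524 = 2448 bp
  wrap: 11573 − 9972 + 2301 = 3902 bp
Sorted largest to smallest: 5223, 3902, 2448 bp.

5223, 3902, 2448 bp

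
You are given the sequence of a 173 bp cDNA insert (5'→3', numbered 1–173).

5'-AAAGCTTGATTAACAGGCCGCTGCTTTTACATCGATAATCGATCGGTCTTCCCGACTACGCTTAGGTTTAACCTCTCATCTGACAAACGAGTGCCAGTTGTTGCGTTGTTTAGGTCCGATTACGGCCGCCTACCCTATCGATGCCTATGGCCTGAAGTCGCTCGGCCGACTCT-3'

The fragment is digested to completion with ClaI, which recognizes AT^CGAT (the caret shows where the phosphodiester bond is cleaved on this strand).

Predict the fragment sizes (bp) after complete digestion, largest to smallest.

ClaI sites (ATCGAT) start at positions 31, 38, 137.
ClaI cuts after base 2 of each site, so after positions 32, 39, 138.
Linear molecule, 3 cuts → 4 fragments:
  1–32 → 32 bp
  33–39 → 7 bp
  40–138 → 99 bp
  139–173 → 35 bp
Sorted largest to smallest: 99, 35, 32, 7 bp.

99, 35, 32, 7 bp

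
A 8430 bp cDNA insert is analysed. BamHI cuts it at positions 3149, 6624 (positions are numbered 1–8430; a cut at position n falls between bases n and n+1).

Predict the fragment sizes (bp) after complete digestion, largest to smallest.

3475, 3149, 1806 bp

Linear molecule, 2 cuts → 3 fragments:
  3149 − 0 = 3149 bp
  6624 − 3149 = 3475 bp
  8430 − 6624 = 1806 bp
Sorted largest to smallest: 3475, 3149, 1806 bp.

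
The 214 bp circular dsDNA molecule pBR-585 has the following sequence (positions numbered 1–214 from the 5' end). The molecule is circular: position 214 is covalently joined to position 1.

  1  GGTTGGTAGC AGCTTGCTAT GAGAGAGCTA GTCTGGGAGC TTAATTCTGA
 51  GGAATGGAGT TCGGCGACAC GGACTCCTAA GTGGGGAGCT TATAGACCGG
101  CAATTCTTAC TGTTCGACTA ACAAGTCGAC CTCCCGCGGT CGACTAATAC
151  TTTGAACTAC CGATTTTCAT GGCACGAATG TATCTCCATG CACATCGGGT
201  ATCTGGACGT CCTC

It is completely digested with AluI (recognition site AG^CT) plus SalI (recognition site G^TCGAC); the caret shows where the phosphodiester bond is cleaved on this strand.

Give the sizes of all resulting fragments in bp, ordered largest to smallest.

87, 49, 37, 15, 14, 12 bp

AluI sites (AGCT) start at positions 11, 26, 38, 87.
AluI cuts after base 2 of each site, so after positions 12, 27, 39, 88.
SalI sites (GTCGAC) start at positions 125, 139.
SalI cuts after the first base of each site, so after positions 125, 139.
Combined cut positions: 12, 27, 39, 88, 125, 139.
Circular molecule, 6 cuts → 6 fragments:
  13–27 → 15 bp
  28–39 → 12 bp
  40–88 → 49 bp
  89–125 → 37 bp
  126–139 → 14 bp
  140–214 then 1–12 → 75 + 12 = 87 bp
Sorted largest to smallest: 87, 49, 37, 15, 14, 12 bp.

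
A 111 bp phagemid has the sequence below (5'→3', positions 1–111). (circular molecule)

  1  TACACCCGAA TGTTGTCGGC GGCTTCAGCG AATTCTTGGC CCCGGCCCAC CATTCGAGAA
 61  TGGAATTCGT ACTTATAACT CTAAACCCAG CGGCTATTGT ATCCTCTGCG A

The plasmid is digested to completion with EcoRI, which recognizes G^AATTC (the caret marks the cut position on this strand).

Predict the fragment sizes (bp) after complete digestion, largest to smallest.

EcoRI sites (GAATTC) start at positions 30, 63.
EcoRI cuts after the first base of each site, so after positions 30, 63.
Circular molecule, 2 cuts → 2 fragments:
  31–63 → 33 bp
  64–111 then 1–30 → 48 + 30 = 78 bp
Sorted largest to smallest: 78, 33 bp.

78, 33 bp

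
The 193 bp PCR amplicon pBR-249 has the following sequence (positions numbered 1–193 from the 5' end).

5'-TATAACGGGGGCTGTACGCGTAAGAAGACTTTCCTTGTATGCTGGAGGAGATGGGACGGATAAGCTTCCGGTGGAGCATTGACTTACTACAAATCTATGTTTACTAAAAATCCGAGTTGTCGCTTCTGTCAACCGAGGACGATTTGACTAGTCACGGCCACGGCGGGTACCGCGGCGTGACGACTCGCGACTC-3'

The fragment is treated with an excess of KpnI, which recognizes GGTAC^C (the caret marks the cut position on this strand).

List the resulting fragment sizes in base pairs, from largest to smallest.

The KpnI site (GGTACC) starts at position 166.
KpnI cuts after base 5 of each site (before the last base), so after position 170.
Linear molecule, 1 cut → 2 fragments:
  1–170 → 170 bp
  171–193 → 23 bp
Sorted largest to smallest: 170, 23 bp.

170, 23 bp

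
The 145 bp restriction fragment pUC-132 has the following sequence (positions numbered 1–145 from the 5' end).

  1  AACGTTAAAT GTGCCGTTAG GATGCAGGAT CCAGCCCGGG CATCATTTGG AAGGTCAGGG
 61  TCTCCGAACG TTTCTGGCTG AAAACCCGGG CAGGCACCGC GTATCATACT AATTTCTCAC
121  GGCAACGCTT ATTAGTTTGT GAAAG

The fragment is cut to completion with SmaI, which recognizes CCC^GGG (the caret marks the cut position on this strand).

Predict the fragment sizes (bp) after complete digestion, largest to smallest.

SmaI sites (CCCGGG) start at positions 35, 85.
SmaI cuts after base 3 of each site, so after positions 37, 87.
Linear molecule, 2 cuts → 3 fragments:
  1–37 → 37 bp
  38–87 → 50 bp
  88–145 → 58 bp
Sorted largest to smallest: 58, 50, 37 bp.

58, 50, 37 bp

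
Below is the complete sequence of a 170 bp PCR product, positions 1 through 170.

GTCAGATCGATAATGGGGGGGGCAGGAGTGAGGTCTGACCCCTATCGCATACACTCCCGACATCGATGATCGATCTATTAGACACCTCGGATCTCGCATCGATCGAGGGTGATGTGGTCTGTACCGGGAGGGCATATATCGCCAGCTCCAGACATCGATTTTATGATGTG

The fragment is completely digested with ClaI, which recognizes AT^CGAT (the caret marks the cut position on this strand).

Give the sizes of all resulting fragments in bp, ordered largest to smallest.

ClaI sites (ATCGAT) start at positions 6, 62, 69, 98, 154.
ClaI cuts after base 2 of each site, so after positions 7, 63, 70, 99, 155.
Linear molecule, 5 cuts → 6 fragments:
  1–7 → 7 bp
  8–63 → 56 bp
  64–70 → 7 bp
  71–99 → 29 bp
  100–155 → 56 bp
  156–170 → 15 bp
Sorted largest to smallest: 56, 56, 29, 15, 7, 7 bp.

56, 56, 29, 15, 7, 7 bp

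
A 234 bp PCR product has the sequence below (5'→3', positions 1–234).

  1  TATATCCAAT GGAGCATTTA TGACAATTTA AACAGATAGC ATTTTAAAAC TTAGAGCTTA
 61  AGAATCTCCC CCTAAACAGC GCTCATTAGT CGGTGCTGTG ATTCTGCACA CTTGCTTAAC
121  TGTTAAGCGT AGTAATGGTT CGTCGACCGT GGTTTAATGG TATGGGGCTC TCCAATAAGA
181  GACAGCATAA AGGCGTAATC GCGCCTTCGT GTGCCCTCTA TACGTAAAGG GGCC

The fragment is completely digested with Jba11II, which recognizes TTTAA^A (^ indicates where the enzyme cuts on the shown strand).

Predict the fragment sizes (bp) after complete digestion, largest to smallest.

Jba11II sites (TTTAAA) start at positions 27, 43.
Jba11II cuts after base 5 of each site (before the last base), so after positions 31, 47.
Linear molecule, 2 cuts → 3 fragments:
  1–31 → 31 bp
  32–47 → 16 bp
  48–234 → 187 bp
Sorted largest to smallest: 187, 31, 16 bp.

187, 31, 16 bp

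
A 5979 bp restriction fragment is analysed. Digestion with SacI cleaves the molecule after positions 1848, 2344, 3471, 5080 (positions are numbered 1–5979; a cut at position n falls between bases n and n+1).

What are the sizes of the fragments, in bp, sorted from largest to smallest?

1848, 1609, 1127, 899, 496 bp

Linear molecule, 4 cuts → 5 fragments:
  1848 − 0 = 1848 bp
  2344 − 1848 = 496 bp
  3471 − 2344 = 1127 bp
  5080 − 3471 = 1609 bp
  5979 − 5080 = 899 bp
Sorted largest to smallest: 1848, 1609, 1127, 899, 496 bp.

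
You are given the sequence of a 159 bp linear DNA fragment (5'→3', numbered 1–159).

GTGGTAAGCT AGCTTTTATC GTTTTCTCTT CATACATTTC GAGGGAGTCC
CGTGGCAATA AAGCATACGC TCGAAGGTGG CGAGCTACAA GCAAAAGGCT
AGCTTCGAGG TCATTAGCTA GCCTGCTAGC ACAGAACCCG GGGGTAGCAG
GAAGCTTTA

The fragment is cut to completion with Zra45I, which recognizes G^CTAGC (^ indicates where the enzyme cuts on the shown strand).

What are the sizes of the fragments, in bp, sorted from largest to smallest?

90, 34, 19, 8, 8 bp

Zra45I sites (GCTAGC) start at positions 8, 98, 117, 125.
Zra45I cuts after the first base of each site, so after positions 8, 98, 117, 125.
Linear molecule, 4 cuts → 5 fragments:
  1–8 → 8 bp
  9–98 → 90 bp
  99–117 → 19 bp
  118–125 → 8 bp
  126–159 → 34 bp
Sorted largest to smallest: 90, 34, 19, 8, 8 bp.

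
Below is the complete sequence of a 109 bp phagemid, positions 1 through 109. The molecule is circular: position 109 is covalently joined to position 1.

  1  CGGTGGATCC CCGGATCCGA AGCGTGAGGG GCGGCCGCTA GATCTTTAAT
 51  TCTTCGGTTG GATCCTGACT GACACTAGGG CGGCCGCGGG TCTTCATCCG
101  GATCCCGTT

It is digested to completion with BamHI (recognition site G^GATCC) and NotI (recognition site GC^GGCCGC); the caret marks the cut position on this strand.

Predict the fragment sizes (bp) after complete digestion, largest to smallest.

28, 21, 19, 19, 14, 8 bp

BamHI sites (GGATCC) start at positions 5, 13, 60, 100.
BamHI cuts after the first base of each site, so after positions 5, 13, 60, 100.
NotI sites (GCGGCCGC) start at positions 31, 80.
NotI cuts after base 2 of each site, so after positions 32, 81.
Combined cut positions: 5, 13, 32, 60, 81, 100.
Circular molecule, 6 cuts → 6 fragments:
  6–13 → 8 bp
  14–32 → 19 bp
  33–60 → 28 bp
  61–81 → 21 bp
  82–100 → 19 bp
  101–109 then 1–5 → 9 + 5 = 14 bp
Sorted largest to smallest: 28, 21, 19, 19, 14, 8 bp.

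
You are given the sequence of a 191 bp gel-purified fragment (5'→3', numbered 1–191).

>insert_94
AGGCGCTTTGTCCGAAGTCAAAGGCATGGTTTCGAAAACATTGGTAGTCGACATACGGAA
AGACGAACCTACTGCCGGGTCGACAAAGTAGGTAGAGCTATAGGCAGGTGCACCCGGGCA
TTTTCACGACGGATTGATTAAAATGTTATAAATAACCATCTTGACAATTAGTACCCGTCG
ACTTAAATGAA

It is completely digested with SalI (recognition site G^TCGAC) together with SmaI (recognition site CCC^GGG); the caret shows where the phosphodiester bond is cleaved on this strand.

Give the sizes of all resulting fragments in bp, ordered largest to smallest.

62, 47, 36, 32, 14 bp

SalI sites (GTCGAC) start at positions 47, 79, 177.
SalI cuts after the first base of each site, so after positions 47, 79, 177.
The SmaI site (CCCGGG) starts at position 113.
SmaI cuts after base 3 of each site, so after position 115.
Combined cut positions: 47, 79, 115, 177.
Linear molecule, 4 cuts → 5 fragments:
  1–47 → 47 bp
  48–79 → 32 bp
  80–115 → 36 bp
  116–177 → 62 bp
  178–191 → 14 bp
Sorted largest to smallest: 62, 47, 36, 32, 14 bp.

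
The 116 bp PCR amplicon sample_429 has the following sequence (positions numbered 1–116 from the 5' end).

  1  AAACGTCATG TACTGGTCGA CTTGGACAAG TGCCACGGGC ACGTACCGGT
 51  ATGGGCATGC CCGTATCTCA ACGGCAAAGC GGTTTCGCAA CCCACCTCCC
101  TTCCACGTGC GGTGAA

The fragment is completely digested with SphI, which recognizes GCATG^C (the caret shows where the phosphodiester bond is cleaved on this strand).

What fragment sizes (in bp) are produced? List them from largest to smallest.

59, 57 bp

The SphI site (GCATGC) starts at position 55.
SphI cuts after base 5 of each site (before the last base), so after position 59.
Linear molecule, 1 cut → 2 fragments:
  1–59 → 59 bp
  60–116 → 57 bp
Sorted largest to smallest: 59, 57 bp.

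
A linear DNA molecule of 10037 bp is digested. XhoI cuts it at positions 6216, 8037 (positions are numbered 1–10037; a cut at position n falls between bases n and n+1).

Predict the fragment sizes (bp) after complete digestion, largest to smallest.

6216, 2000, 1821 bp

Linear molecule, 2 cuts → 3 fragments:
  6216 − 0 = 6216 bp
  8037 − 6216 = 1821 bp
  10037 − 8037 = 2000 bp
Sorted largest to smallest: 6216, 2000, 1821 bp.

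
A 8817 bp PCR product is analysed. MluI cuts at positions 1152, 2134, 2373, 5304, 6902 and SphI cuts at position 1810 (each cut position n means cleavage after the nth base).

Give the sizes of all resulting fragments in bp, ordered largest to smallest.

2931, 1915, 1598, 1152, 658, 324, 239 bp

Combined cut positions (sorted): 1152, 1810, 2134, 2373, 5304, 6902.
Linear molecule, 6 cuts → 7 fragments:
  1152 − 0 = 1152 bp
  1810 − 1152 = 658 bp
  2134 − 1810 = 324 bp
  2373 − 2134 = 239 bp
  5304 − 2373 = 2931 bp
  6902 − 5304 = 1598 bp
  8817 − 6902 = 1915 bp
Sorted largest to smallest: 2931, 1915, 1598, 1152, 658, 324, 239 bp.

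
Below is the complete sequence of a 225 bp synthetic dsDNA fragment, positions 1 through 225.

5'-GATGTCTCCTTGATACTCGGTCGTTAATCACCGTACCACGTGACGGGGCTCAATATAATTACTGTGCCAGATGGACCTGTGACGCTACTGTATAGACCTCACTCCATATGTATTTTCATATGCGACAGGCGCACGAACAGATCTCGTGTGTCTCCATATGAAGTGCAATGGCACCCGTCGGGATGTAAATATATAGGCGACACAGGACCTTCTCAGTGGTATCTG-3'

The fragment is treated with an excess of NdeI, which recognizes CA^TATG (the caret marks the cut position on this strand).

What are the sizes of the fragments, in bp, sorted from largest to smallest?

106, 69, 38, 12 bp

NdeI sites (CATATG) start at positions 105, 117, 155.
NdeI cuts after base 2 of each site, so after positions 106, 118, 156.
Linear molecule, 3 cuts → 4 fragments:
  1–106 → 106 bp
  107–118 → 12 bp
  119–156 → 38 bp
  157–225 → 69 bp
Sorted largest to smallest: 106, 69, 38, 12 bp.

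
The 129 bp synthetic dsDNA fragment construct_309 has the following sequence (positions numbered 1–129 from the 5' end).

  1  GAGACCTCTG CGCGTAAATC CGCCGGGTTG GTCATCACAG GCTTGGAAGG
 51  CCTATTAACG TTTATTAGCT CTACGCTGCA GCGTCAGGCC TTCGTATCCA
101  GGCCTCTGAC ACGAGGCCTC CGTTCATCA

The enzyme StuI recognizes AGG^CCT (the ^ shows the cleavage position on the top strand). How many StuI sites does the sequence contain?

AGGCCT occurs starting at positions 48, 86, 100, 114.
StuI cuts at 4 sites.

4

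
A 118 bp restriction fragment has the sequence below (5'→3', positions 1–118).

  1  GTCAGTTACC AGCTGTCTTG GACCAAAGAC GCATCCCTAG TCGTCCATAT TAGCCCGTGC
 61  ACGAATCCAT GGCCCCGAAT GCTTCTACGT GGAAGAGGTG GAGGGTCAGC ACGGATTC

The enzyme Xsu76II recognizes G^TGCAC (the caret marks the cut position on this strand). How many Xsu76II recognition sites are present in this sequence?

GTGCAC occurs starting at position 57.
Xsu76II cuts at 1 site.

1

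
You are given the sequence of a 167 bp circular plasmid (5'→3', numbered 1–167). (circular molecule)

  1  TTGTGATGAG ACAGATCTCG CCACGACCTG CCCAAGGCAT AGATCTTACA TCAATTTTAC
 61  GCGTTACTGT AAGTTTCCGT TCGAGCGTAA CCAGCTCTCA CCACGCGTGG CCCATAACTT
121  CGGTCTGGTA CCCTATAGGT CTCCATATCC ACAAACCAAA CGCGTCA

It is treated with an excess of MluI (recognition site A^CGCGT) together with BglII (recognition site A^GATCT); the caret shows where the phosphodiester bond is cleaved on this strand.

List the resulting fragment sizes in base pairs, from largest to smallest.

MluI sites (ACGCGT) start at positions 59, 103, 160.
MluI cuts after the first base of each site, so after positions 59, 103, 160.
BglII sites (AGATCT) start at positions 13, 41.
BglII cuts after the first base of each site, so after positions 13, 41.
Combined cut positions: 13, 41, 59, 103, 160.
Circular molecule, 5 cuts → 5 fragments:
  14–41 → 28 bp
  42–59 → 18 bp
  60–103 → 44 bp
  104–160 → 57 bp
  161–167 then 1–13 → 7 + 13 = 20 bp
Sorted largest to smallest: 57, 44, 28, 20, 18 bp.

57, 44, 28, 20, 18 bp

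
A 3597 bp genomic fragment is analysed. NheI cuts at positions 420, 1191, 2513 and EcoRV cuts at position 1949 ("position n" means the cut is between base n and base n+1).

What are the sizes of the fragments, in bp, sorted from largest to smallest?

Combined cut positions (sorted): 420, 1191, 1949, 2513.
Linear molecule, 4 cuts → 5 fragments:
  420 − 0 = 420 bp
  1191 − 420 = 771 bp
  1949 − 1191 = 758 bp
  2513 − 1949 = 564 bp
  3597 − 2513 = 1084 bp
Sorted largest to smallest: 1084, 771, 758, 564, 420 bp.

1084, 771, 758, 564, 420 bp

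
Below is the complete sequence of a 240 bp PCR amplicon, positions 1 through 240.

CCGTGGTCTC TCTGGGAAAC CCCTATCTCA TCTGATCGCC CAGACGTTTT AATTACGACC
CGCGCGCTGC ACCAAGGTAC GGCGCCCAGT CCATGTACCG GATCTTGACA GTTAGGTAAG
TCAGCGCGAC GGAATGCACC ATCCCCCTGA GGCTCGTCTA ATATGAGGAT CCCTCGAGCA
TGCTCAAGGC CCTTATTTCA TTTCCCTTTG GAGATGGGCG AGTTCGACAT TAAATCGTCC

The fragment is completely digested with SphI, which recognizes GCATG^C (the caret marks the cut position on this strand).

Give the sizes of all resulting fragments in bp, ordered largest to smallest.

182, 58 bp

The SphI site (GCATGC) starts at position 178.
SphI cuts after base 5 of each site (before the last base), so after position 182.
Linear molecule, 1 cut → 2 fragments:
  1–182 → 182 bp
  183–240 → 58 bp
Sorted largest to smallest: 182, 58 bp.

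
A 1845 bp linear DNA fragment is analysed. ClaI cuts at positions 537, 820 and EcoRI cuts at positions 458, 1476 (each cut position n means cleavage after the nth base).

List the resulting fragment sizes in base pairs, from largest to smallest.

Combined cut positions (sorted): 458, 537, 820, 1476.
Linear molecule, 4 cuts → 5 fragments:
  458 − 0 = 458 bp
  537 − 458 = 79 bp
  820 − 537 = 283 bp
  1476 − 820 = 656 bp
  1845 − 1476 = 369 bp
Sorted largest to smallest: 656, 458, 369, 283, 79 bp.

656, 458, 369, 283, 79 bp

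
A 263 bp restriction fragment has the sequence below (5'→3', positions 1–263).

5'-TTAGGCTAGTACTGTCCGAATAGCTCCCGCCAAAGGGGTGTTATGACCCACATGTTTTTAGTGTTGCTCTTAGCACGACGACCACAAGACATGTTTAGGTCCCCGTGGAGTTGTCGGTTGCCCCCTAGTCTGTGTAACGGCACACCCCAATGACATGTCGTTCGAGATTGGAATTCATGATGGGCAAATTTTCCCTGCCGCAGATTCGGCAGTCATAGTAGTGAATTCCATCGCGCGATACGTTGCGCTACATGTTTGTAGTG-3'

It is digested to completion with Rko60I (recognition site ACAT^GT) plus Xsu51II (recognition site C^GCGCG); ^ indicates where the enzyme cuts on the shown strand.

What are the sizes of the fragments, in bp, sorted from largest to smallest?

Rko60I sites (ACATGT) start at positions 50, 89, 153, 250.
Rko60I cuts after base 4 of each site, so after positions 53, 92, 156, 253.
The Xsu51II site (CGCGCG) starts at position 232.
Xsu51II cuts after the first base of each site, so after position 232.
Combined cut positions: 53, 92, 156, 232, 253.
Linear molecule, 5 cuts → 6 fragments:
  1–53 → 53 bp
  54–92 → 39 bp
  93–156 → 64 bp
  157–232 → 76 bp
  233–253 → 21 bp
  254–263 → 10 bp
Sorted largest to smallest: 76, 64, 53, 39, 21, 10 bp.

76, 64, 53, 39, 21, 10 bp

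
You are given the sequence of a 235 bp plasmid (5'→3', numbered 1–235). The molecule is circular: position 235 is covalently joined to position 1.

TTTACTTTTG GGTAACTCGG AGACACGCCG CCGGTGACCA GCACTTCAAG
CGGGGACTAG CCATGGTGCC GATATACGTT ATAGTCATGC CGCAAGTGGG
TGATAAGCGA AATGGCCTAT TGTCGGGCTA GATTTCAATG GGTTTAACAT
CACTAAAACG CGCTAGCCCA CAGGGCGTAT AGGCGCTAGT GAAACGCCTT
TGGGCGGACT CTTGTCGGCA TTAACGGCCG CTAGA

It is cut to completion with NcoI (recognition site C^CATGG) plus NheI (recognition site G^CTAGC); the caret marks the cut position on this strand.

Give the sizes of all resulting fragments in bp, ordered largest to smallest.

134, 101 bp

The NcoI site (CCATGG) starts at position 61.
NcoI cuts after the first base of each site, so after position 61.
The NheI site (GCTAGC) starts at position 162.
NheI cuts after the first base of each site, so after position 162.
Combined cut positions: 61, 162.
Circular molecule, 2 cuts → 2 fragments:
  62–162 → 101 bp
  163–235 then 1–61 → 73 + 61 = 134 bp
Sorted largest to smallest: 134, 101 bp.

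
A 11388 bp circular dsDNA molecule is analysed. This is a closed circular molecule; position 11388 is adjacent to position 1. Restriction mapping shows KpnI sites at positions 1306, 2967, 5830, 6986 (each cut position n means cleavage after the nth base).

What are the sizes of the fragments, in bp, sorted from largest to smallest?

5708, 2863, 1661, 1156 bp

Circular molecule, 4 cuts → 4 fragments:
  2967 − 1306 = 1661 bp
  5830 − 2967 = 2863 bp
  6986 − 5830 = 1156 bp
  wrap: 11388 − 6986 + 1306 = 5708 bp
Sorted largest to smallest: 5708, 2863, 1661, 1156 bp.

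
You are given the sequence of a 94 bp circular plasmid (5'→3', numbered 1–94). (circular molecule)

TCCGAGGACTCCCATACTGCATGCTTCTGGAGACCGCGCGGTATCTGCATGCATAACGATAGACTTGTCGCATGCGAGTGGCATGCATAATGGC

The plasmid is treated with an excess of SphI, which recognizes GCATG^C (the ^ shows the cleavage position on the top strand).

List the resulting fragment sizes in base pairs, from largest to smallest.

32, 28, 23, 11 bp

SphI sites (GCATGC) start at positions 19, 47, 70, 81.
SphI cuts after base 5 of each site (before the last base), so after positions 23, 51, 74, 85.
Circular molecule, 4 cuts → 4 fragments:
  24–51 → 28 bp
  52–74 → 23 bp
  75–85 → 11 bp
  86–94 then 1–23 → 9 + 23 = 32 bp
Sorted largest to smallest: 32, 28, 23, 11 bp.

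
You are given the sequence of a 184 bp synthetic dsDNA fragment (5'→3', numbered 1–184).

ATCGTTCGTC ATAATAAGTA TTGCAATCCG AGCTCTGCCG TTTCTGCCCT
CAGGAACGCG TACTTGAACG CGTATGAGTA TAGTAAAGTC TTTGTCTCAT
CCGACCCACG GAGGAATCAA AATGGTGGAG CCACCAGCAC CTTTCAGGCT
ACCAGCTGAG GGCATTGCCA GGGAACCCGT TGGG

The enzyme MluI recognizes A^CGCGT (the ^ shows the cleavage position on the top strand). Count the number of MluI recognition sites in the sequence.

2

ACGCGT occurs starting at positions 56, 68.
MluI cuts at 2 sites.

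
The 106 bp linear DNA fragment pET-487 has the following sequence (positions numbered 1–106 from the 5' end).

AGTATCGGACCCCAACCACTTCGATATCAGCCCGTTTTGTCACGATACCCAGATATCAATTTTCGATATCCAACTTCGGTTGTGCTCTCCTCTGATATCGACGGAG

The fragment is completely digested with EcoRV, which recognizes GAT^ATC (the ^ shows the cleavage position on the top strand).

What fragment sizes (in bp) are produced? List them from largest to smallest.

29, 29, 25, 13, 10 bp

EcoRV sites (GATATC) start at positions 23, 52, 65, 94.
EcoRV cuts after base 3 of each site, so after positions 25, 54, 67, 96.
Linear molecule, 4 cuts → 5 fragments:
  1–25 → 25 bp
  26–54 → 29 bp
  55–67 → 13 bp
  68–96 → 29 bp
  97–106 → 10 bp
Sorted largest to smallest: 29, 29, 25, 13, 10 bp.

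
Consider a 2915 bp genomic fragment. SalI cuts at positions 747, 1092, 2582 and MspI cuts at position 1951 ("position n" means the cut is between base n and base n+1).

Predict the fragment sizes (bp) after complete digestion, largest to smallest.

859, 747, 631, 345, 333 bp

Combined cut positions (sorted): 747, 1092, 1951, 2582.
Linear molecule, 4 cuts → 5 fragments:
  747 − 0 = 747 bp
  1092 − 747 = 345 bp
  1951 − 1092 = 859 bp
  2582 − 1951 = 631 bp
  2915 − 2582 = 333 bp
Sorted largest to smallest: 859, 747, 631, 345, 333 bp.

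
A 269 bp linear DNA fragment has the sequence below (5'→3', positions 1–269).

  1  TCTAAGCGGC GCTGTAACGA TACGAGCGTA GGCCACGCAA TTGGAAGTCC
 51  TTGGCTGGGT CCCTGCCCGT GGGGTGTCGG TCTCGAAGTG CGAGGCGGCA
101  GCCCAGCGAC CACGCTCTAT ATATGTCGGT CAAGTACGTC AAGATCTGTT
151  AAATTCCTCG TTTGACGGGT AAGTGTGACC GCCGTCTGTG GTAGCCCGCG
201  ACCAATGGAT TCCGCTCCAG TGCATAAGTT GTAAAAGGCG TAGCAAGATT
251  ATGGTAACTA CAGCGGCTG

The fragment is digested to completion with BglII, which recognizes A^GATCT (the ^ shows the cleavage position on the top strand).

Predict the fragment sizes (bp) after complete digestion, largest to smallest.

The BglII site (AGATCT) starts at position 142.
BglII cuts after the first base of each site, so after position 142.
Linear molecule, 1 cut → 2 fragments:
  1–142 → 142 bp
  143–269 → 127 bp
Sorted largest to smallest: 142, 127 bp.

142, 127 bp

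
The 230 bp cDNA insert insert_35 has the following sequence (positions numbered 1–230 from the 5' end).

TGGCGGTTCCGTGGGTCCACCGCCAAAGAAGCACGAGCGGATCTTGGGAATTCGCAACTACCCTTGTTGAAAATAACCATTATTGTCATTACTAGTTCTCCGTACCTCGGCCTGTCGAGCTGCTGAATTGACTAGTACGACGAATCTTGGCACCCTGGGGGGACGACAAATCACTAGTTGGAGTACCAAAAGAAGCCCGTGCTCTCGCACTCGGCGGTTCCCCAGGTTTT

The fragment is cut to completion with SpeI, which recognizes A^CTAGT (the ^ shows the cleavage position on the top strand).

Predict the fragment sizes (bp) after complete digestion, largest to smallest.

91, 57, 42, 40 bp

SpeI sites (ACTAGT) start at positions 91, 131, 173.
SpeI cuts after the first base of each site, so after positions 91, 131, 173.
Linear molecule, 3 cuts → 4 fragments:
  1–91 → 91 bp
  92–131 → 40 bp
  132–173 → 42 bp
  174–230 → 57 bp
Sorted largest to smallest: 91, 57, 42, 40 bp.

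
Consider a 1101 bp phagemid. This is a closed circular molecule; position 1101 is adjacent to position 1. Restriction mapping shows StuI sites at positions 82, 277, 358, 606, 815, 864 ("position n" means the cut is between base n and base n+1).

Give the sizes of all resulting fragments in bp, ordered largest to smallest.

Circular molecule, 6 cuts → 6 fragments:
  277 − 82 = 195 bp
  358 − 277 = 81 bp
  606 − 358 = 248 bp
  815 − 606 = 209 bp
  864 − 815 = 49 bp
  wrap: 1101 − 864 + 82 = 319 bp
Sorted largest to smallest: 319, 248, 209, 195, 81, 49 bp.

319, 248, 209, 195, 81, 49 bp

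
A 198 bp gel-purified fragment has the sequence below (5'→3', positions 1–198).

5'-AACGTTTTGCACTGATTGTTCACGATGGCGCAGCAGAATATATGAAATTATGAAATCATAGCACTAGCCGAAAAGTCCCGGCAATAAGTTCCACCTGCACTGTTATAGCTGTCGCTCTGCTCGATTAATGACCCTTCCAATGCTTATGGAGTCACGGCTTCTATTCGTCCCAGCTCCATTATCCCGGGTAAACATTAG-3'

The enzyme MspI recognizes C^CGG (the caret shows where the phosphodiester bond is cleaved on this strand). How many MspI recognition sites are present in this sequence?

2

CCGG occurs starting at positions 78, 184.
MspI cuts at 2 sites.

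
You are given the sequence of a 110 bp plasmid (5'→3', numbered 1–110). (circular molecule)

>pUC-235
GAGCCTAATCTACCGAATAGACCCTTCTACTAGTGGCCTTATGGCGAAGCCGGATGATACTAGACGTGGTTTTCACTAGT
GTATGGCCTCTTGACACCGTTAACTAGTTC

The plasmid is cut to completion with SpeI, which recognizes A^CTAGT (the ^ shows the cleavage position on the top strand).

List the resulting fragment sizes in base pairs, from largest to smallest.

46, 36, 28 bp

SpeI sites (ACTAGT) start at positions 29, 75, 103.
SpeI cuts after the first base of each site, so after positions 29, 75, 103.
Circular molecule, 3 cuts → 3 fragments:
  30–75 → 46 bp
  76–103 → 28 bp
  104–110 then 1–29 → 7 + 29 = 36 bp
Sorted largest to smallest: 46, 36, 28 bp.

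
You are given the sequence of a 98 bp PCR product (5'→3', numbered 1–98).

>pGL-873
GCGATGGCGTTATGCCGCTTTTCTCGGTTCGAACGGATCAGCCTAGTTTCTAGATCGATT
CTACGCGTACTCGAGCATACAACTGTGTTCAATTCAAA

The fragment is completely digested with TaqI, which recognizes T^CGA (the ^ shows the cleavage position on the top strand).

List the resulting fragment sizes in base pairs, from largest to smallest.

29, 27, 26, 16 bp

TaqI sites (TCGA) start at positions 29, 55, 71.
TaqI cuts after the first base of each site, so after positions 29, 55, 71.
Linear molecule, 3 cuts → 4 fragments:
  1–29 → 29 bp
  30–55 → 26 bp
  56–71 → 16 bp
  72–98 → 27 bp
Sorted largest to smallest: 29, 27, 26, 16 bp.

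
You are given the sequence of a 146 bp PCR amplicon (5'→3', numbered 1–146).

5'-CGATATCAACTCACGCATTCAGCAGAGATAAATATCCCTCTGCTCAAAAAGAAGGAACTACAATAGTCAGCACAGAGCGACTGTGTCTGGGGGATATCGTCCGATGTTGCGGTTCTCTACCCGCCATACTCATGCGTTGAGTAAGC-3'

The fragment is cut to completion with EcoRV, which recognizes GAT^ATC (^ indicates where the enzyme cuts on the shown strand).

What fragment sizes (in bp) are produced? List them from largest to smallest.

EcoRV sites (GATATC) start at positions 2, 93.
EcoRV cuts after base 3 of each site, so after positions 4, 95.
Linear molecule, 2 cuts → 3 fragments:
  1–4 → 4 bp
  5–95 → 91 bp
  96–146 → 51 bp
Sorted largest to smallest: 91, 51, 4 bp.

91, 51, 4 bp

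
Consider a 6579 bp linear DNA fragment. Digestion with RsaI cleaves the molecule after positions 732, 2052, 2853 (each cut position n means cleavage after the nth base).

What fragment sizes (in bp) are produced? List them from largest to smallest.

3726, 1320, 801, 732 bp

Linear molecule, 3 cuts → 4 fragments:
  732 − 0 = 732 bp
  2052 − 732 = 1320 bp
  2853 − 2052 = 801 bp
  6579 − 2853 = 3726 bp
Sorted largest to smallest: 3726, 1320, 801, 732 bp.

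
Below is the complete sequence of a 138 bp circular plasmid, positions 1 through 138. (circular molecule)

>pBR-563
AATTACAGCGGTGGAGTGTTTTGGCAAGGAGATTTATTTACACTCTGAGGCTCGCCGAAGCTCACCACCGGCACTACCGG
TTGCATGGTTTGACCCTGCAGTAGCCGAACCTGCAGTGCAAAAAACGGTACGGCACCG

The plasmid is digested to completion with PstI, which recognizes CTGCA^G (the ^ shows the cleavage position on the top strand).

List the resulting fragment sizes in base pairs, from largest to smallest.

123, 15 bp

PstI sites (CTGCAG) start at positions 96, 111.
PstI cuts after base 5 of each site (before the last base), so after positions 100, 115.
Circular molecule, 2 cuts → 2 fragments:
  101–115 → 15 bp
  116–138 then 1–100 → 23 + 100 = 123 bp
Sorted largest to smallest: 123, 15 bp.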